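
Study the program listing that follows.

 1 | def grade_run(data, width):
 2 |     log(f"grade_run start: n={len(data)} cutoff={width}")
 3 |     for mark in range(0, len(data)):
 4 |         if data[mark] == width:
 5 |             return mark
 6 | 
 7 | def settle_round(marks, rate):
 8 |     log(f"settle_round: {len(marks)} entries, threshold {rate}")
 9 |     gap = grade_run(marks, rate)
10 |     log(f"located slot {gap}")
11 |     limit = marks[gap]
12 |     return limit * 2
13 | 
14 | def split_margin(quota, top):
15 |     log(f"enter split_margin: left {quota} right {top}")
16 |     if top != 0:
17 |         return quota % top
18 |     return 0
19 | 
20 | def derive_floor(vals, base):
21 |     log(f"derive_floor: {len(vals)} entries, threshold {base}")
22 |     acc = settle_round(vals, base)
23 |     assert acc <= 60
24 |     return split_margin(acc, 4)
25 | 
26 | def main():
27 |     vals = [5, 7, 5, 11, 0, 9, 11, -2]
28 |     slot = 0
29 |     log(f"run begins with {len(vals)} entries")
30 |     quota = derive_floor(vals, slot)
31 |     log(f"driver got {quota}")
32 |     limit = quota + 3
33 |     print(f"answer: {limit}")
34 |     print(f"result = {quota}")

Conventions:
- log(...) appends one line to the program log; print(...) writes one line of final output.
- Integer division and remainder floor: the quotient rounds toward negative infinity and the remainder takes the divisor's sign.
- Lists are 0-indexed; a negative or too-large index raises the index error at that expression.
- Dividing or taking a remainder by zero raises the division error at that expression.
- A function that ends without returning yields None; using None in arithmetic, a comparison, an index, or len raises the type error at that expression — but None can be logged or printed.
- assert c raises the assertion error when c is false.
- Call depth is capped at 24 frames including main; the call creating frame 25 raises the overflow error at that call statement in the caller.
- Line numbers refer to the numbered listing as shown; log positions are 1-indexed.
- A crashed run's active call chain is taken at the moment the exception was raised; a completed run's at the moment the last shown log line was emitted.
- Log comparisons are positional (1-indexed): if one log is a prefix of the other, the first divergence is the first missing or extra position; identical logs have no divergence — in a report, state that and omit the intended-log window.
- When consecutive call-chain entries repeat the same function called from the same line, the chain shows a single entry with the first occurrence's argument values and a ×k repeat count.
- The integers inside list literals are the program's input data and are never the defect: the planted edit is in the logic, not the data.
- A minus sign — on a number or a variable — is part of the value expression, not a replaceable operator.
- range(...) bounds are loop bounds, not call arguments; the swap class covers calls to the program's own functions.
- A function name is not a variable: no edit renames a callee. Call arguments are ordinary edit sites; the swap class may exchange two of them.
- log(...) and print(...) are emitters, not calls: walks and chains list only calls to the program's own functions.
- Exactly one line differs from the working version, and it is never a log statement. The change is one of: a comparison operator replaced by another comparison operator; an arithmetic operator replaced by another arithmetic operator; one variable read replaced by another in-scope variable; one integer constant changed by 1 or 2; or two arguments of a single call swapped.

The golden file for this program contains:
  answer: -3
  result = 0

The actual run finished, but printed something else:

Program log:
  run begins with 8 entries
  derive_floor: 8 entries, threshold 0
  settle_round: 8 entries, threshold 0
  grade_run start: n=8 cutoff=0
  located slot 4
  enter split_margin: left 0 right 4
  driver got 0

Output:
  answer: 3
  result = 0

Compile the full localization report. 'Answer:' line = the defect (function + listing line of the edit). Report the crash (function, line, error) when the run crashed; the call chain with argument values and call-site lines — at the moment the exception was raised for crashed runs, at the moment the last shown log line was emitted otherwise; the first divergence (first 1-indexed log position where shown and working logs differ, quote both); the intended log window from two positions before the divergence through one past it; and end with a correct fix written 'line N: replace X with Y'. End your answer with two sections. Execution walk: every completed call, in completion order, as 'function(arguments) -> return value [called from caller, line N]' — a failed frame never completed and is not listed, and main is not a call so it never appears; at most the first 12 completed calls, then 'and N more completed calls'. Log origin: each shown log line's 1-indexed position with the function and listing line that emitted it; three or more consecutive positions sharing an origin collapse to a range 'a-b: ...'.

Answer: the defect is in main at line 32.
Key observation: The two runs log identically and part ways only at the printed values.
Call chain: main.
First divergence: none; the two logs match at every position.
Execution walk:
  grade_run([5, 7, 5, 11, 0, 9, 11, -2], 0) -> 4  [called from settle_round, line 9]
  settle_round([5, 7, 5, 11, 0, 9, 11, -2], 0) -> 0  [called from derive_floor, line 22]
  split_margin(0, 4) -> 0  [called from derive_floor, line 24]
  derive_floor([5, 7, 5, 11, 0, 9, 11, -2], 0) -> 0  [called from main, line 30]
Origin of each log line:
  1: emitted by main (line 29)
  2: emitted by derive_floor (line 21)
  3: emitted by settle_round (line 8)
  4: emitted by grade_run (line 2)
  5: emitted by settle_round (line 10)
  6: emitted by split_margin (line 15)
  7: emitted by main (line 31)
A correct fix: line 32: replace `+` with `-`.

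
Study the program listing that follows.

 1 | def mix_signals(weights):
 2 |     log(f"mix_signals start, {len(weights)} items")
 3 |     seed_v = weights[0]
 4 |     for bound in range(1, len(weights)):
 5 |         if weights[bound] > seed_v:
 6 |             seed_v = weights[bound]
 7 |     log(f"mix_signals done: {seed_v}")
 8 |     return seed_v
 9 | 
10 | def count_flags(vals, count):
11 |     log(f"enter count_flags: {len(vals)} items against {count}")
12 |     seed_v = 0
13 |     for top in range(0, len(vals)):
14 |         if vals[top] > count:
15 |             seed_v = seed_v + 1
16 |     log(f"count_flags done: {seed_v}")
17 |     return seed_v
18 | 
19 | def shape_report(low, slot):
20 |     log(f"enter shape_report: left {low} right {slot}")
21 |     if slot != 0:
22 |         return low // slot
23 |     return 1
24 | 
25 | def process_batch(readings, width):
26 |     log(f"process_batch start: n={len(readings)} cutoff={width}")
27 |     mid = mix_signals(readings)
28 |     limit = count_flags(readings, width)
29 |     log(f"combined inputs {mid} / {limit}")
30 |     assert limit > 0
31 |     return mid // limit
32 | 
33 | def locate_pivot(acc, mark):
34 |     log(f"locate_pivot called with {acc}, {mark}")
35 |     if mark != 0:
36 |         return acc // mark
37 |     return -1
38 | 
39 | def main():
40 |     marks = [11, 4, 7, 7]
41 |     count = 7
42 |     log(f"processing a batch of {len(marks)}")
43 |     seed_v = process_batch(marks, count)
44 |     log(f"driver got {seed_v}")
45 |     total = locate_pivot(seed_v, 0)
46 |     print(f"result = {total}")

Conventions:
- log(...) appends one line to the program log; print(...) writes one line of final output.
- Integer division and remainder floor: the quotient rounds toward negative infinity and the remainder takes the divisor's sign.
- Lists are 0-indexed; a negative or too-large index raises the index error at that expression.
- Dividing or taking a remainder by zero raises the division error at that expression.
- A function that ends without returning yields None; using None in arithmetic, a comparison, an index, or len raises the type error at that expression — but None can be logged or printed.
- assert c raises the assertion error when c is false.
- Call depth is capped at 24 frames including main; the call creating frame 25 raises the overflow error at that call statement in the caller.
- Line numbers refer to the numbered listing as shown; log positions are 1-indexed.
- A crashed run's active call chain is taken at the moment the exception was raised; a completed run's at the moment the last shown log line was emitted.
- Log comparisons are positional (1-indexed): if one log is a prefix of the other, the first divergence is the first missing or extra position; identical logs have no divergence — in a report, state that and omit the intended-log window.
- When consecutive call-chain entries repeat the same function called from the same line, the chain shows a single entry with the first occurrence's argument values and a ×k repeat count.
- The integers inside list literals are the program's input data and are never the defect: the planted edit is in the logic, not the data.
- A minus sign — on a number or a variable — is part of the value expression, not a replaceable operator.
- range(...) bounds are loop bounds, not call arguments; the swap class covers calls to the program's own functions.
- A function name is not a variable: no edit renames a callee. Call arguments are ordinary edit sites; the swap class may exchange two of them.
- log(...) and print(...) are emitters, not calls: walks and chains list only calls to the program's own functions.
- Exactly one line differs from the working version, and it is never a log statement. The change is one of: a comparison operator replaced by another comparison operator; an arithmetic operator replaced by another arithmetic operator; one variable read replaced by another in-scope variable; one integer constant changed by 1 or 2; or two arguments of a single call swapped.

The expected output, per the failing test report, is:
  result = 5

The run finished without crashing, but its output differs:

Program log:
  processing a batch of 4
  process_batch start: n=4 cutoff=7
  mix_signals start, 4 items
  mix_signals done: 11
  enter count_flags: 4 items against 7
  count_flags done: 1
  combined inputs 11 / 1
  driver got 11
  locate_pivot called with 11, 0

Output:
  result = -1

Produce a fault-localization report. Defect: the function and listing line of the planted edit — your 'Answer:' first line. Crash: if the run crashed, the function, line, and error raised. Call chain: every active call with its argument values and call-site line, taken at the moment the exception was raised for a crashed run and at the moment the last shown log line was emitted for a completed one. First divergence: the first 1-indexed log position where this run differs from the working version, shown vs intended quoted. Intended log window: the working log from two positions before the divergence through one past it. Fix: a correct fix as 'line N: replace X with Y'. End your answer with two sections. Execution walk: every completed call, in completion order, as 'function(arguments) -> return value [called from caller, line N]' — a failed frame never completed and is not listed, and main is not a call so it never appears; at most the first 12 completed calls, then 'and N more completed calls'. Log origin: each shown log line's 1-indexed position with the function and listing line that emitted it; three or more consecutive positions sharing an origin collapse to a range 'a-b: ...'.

Answer: the defect is in main at line 45.
Key observation: The earliest visible damage is log position 9 — 'locate_pivot called with 11, 0' rather than the intended 'locate_pivot called with 11, 2'.
Call chain: main -> locate_pivot(11, 0) (called at line 45).
First divergence: position 9 — shown 'locate_pivot called with 11, 0', intended 'locate_pivot called with 11, 2'.
Intended log window:
  7: combined inputs 11 / 1
  8: driver got 11
  9: locate_pivot called with 11, 2
Execution walk:
  mix_signals([11, 4, 7, 7]) -> 11  [called from process_batch, line 27]
  count_flags([11, 4, 7, 7], 7) -> 1  [called from process_batch, line 28]
  process_batch([11, 4, 7, 7], 7) -> 11  [called from main, line 43]
  locate_pivot(11, 0) -> -1  [called from main, line 45]
Log origins:
  1: logged in main at line 42
  2: logged in process_batch at line 26
  3: logged in mix_signals at line 2
  4: logged in mix_signals at line 7
  5: logged in count_flags at line 11
  6: logged in count_flags at line 16
  7: logged in process_batch at line 29
  8: logged in main at line 44
  9: logged in locate_pivot at line 34
A correct fix: line 45: replace `0` with `2`.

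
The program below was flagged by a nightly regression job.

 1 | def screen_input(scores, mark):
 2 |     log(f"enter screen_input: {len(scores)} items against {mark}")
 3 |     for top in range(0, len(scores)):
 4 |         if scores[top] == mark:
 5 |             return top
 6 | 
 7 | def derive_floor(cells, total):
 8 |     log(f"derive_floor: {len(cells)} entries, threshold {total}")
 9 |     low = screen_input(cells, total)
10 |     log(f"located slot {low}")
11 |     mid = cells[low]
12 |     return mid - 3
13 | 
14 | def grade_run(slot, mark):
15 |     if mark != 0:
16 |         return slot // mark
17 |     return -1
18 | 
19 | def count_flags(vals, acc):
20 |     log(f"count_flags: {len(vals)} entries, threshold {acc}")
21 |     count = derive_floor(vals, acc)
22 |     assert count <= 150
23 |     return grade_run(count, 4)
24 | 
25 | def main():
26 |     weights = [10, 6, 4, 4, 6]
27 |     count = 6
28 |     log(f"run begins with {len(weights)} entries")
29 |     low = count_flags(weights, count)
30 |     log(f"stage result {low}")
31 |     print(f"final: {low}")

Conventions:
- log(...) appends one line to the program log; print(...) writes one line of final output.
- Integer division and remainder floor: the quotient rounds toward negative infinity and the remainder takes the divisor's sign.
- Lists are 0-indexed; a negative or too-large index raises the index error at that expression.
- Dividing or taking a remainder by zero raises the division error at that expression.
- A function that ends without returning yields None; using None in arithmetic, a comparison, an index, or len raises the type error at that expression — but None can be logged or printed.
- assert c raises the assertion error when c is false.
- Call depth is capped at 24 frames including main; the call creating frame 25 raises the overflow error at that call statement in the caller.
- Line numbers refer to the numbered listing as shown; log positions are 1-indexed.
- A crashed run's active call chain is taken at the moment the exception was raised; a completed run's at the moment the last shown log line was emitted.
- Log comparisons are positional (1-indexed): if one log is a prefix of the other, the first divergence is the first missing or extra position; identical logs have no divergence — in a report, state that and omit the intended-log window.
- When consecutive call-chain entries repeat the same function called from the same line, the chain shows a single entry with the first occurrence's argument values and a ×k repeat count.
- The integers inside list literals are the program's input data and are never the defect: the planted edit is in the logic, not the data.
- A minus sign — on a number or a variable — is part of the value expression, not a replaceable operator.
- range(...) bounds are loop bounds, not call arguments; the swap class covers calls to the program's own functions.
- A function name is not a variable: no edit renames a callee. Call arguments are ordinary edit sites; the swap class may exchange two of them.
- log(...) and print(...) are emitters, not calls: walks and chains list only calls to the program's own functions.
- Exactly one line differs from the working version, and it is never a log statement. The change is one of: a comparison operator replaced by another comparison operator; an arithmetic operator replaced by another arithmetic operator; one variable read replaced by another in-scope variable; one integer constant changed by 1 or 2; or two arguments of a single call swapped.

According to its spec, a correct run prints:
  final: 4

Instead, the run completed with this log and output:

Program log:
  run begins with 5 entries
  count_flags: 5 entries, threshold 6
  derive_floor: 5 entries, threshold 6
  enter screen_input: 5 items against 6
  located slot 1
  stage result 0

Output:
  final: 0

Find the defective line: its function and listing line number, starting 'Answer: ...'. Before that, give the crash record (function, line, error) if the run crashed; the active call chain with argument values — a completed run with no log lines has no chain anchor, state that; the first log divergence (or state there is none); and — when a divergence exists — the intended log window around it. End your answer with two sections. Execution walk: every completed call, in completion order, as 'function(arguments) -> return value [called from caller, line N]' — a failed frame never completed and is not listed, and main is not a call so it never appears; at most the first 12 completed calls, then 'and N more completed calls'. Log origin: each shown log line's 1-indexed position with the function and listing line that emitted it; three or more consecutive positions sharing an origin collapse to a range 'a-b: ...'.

Answer: the defect is in derive_floor at line 12.
The tell: Position 6 is the first bad log line: 'stage result 0' should read 'stage result 4'.
Call chain: main.
First divergence: at position 6 the run shows 'stage result 0' where the working version logs 'stage result 4'.
Intended log window:
  4: enter screen_input: 5 items against 6
  5: located slot 1
  6: stage result 4
Execution walk:
  screen_input([10, 6, 4, 4, 6], 6) -> 1  [called from derive_floor, line 9]
  derive_floor([10, 6, 4, 4, 6], 6) -> 3  [called from count_flags, line 21]
  grade_run(3, 4) -> 0  [called from count_flags, line 23]
  count_flags([10, 6, 4, 4, 6], 6) -> 0  [called from main, line 29]
Log origins:
  1 — main, line 28
  2 — count_flags, line 20
  3 — derive_floor, line 8
  4 — screen_input, line 2
  5 — derive_floor, line 10
  6 — main, line 30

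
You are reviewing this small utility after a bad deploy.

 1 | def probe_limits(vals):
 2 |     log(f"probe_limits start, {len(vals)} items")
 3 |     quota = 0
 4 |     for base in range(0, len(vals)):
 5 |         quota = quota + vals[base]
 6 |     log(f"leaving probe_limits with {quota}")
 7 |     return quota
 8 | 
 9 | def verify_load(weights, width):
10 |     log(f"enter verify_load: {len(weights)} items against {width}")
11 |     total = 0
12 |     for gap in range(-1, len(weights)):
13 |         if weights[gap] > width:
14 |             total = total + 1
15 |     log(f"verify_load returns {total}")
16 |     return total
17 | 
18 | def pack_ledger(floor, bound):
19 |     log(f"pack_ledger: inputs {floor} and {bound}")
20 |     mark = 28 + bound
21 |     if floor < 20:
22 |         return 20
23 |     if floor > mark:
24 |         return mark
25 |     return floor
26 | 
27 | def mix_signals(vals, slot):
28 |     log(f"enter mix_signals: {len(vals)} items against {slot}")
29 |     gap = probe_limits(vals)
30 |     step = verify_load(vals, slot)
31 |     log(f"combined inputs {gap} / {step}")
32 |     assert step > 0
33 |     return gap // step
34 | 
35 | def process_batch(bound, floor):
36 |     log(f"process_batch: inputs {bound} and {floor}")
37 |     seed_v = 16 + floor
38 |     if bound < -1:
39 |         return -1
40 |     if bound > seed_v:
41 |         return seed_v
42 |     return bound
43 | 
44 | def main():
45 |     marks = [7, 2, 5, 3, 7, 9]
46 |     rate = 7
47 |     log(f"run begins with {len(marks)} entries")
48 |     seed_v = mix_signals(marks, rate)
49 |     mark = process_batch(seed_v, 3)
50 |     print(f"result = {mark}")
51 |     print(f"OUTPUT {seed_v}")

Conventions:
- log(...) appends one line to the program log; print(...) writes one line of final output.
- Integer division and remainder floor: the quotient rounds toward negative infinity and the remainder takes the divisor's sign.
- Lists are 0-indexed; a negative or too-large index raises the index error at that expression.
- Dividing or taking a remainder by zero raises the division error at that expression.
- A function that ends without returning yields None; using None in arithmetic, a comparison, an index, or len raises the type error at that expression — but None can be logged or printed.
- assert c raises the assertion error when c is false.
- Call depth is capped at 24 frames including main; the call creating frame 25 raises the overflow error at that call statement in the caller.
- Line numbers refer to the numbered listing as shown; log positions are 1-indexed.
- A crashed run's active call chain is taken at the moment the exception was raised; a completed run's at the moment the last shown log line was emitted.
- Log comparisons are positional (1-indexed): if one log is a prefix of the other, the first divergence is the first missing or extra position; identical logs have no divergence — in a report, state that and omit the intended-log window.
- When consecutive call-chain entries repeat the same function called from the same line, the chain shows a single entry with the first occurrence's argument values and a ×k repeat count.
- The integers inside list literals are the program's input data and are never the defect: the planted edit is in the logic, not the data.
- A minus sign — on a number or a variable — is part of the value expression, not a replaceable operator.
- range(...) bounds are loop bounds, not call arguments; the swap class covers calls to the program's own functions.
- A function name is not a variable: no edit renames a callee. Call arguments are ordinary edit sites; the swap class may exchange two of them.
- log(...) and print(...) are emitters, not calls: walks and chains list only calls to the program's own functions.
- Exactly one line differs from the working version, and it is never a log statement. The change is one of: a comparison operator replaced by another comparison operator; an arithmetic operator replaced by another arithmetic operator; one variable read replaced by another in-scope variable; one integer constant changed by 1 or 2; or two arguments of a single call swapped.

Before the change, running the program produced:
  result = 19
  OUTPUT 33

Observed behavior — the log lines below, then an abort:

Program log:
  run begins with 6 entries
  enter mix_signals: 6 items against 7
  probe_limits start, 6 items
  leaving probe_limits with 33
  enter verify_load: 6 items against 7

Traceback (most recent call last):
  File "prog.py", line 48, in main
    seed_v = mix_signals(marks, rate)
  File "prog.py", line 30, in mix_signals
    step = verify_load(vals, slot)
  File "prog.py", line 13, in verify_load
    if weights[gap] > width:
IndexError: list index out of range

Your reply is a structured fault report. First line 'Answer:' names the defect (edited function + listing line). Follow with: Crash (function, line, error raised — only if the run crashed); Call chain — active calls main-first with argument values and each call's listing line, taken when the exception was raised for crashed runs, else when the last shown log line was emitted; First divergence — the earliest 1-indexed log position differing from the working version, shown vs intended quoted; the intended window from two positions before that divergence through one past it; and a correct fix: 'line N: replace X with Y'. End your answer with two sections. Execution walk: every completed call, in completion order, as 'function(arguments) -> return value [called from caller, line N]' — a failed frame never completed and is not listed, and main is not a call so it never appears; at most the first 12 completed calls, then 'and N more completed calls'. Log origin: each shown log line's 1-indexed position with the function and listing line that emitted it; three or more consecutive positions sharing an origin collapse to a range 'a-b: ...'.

Answer: the defect is in verify_load at line 12.
The tell: A complete run would log 'verify_load returns 1' next, but this one stopped at 5 lines.
Crash: verify_load, line 13, IndexError.
Call chain: main -> mix_signals([7, 2, 5, 3, 7, 9], 7) (called at line 48) -> verify_load([7, 2, 5, 3, 7, 9], 7) (called at line 30).
First divergence: position 6 — after 5 matching lines the faulty run goes silent; intended next line 'verify_load returns 1'.
Intended log window:
  4: leaving probe_limits with 33
  5: enter verify_load: 6 items against 7
  6: verify_load returns 1
  7: combined inputs 33 / 1
Execution walk:
  probe_limits([7, 2, 5, 3, 7, 9]) -> 33  [called from mix_signals, line 29]
Log line origins:
  1: from main, line 47
  2: from mix_signals, line 28
  3: from probe_limits, line 2
  4: from probe_limits, line 6
  5: from verify_load, line 10
A correct fix: line 12: replace `-1` with `0`.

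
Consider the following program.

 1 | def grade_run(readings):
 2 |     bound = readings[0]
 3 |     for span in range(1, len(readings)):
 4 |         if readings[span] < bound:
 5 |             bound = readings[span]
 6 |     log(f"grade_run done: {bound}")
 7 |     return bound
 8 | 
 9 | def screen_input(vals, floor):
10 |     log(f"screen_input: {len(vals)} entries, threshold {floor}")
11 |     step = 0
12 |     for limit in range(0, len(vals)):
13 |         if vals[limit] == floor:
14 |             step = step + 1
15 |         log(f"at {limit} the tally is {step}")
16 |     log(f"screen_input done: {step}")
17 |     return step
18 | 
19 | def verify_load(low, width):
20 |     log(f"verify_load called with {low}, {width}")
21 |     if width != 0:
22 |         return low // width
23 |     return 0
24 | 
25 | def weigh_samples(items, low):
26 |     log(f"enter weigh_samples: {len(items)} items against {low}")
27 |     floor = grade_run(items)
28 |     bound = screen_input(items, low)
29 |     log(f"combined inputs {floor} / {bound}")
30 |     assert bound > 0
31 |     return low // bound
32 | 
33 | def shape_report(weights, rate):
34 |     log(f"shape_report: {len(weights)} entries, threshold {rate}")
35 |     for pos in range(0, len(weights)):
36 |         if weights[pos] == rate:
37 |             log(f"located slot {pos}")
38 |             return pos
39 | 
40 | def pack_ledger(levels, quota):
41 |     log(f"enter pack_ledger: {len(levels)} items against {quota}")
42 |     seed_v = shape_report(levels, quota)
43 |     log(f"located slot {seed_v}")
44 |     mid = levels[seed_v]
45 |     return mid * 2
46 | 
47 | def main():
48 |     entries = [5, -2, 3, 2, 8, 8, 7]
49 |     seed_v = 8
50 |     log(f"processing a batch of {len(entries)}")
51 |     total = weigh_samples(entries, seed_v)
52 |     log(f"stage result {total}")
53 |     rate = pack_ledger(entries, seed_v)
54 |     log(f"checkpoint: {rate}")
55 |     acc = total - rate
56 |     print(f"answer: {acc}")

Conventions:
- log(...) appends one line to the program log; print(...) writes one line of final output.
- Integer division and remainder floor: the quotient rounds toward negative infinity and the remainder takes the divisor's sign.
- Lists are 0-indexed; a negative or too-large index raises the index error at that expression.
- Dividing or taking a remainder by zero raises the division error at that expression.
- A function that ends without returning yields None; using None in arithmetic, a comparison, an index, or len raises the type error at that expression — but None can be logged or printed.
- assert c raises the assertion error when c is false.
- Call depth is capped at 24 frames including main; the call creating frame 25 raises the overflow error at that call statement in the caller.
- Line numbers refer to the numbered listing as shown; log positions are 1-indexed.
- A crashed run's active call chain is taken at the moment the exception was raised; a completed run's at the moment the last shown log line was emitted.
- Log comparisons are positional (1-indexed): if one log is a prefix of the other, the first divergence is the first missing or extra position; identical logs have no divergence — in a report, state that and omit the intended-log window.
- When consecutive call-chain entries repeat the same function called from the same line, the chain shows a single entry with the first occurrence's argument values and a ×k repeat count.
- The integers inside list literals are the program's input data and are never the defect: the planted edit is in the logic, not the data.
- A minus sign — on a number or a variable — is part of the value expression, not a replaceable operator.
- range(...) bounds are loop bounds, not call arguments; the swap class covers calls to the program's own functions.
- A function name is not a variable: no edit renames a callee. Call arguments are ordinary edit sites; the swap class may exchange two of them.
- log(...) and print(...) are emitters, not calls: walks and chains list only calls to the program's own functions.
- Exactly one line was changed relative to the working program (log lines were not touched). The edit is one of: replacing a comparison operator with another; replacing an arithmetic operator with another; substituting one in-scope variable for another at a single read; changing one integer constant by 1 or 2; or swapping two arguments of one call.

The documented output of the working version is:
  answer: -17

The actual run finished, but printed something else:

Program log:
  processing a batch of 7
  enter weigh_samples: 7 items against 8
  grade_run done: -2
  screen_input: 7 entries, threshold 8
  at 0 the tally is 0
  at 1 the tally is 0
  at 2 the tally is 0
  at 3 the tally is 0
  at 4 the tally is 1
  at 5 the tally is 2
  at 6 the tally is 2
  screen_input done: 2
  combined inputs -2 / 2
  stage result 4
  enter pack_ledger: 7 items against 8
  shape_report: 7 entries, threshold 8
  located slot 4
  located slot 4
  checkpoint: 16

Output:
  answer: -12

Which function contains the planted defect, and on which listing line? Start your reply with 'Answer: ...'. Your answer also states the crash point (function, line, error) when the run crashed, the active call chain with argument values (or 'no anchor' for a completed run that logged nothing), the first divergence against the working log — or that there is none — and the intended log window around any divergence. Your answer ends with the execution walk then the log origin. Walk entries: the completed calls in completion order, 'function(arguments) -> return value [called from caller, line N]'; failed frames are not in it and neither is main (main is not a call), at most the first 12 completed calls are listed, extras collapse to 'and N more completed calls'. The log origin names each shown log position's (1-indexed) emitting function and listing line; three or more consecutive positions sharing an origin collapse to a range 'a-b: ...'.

Answer: the defect is in weigh_samples at line 31.
Core observation: The earliest visible damage is log position 14 — 'stage result 4' rather than the intended 'stage result -1'.
Call chain: main.
First divergence: position 14 — the shown line 'stage result 4' should read 'stage result -1'.
Intended log window:
  12: screen_input done: 2
  13: combined inputs -2 / 2
  14: stage result -1
  15: enter pack_ledger: 7 items against 8
Execution walk:
  grade_run([5, -2, 3, 2, 8, 8, 7]) -> -2  [called from weigh_samples, line 27]
  screen_input([5, -2, 3, 2, 8, 8, 7], 8) -> 2  [called from weigh_samples, line 28]
  weigh_samples([5, -2, 3, 2, 8, 8, 7], 8) -> 4  [called from main, line 51]
  shape_report([5, -2, 3, 2, 8, 8, 7], 8) -> 4  [called from pack_ledger, line 42]
  pack_ledger([5, -2, 3, 2, 8, 8, 7], 8) -> 16  [called from main, line 53]
Log line origins:
  1: emitted by main (line 50)
  2: emitted by weigh_samples (line 26)
  3: emitted by grade_run (line 6)
  4: emitted by screen_input (line 10)
  5-11: emitted by screen_input (line 15)
  12: emitted by screen_input (line 16)
  13: emitted by weigh_samples (line 29)
  14: emitted by main (line 52)
  15: emitted by pack_ledger (line 41)
  16: emitted by shape_report (line 34)
  17: emitted by shape_report (line 37)
  18: emitted by pack_ledger (line 43)
  19: emitted by main (line 54)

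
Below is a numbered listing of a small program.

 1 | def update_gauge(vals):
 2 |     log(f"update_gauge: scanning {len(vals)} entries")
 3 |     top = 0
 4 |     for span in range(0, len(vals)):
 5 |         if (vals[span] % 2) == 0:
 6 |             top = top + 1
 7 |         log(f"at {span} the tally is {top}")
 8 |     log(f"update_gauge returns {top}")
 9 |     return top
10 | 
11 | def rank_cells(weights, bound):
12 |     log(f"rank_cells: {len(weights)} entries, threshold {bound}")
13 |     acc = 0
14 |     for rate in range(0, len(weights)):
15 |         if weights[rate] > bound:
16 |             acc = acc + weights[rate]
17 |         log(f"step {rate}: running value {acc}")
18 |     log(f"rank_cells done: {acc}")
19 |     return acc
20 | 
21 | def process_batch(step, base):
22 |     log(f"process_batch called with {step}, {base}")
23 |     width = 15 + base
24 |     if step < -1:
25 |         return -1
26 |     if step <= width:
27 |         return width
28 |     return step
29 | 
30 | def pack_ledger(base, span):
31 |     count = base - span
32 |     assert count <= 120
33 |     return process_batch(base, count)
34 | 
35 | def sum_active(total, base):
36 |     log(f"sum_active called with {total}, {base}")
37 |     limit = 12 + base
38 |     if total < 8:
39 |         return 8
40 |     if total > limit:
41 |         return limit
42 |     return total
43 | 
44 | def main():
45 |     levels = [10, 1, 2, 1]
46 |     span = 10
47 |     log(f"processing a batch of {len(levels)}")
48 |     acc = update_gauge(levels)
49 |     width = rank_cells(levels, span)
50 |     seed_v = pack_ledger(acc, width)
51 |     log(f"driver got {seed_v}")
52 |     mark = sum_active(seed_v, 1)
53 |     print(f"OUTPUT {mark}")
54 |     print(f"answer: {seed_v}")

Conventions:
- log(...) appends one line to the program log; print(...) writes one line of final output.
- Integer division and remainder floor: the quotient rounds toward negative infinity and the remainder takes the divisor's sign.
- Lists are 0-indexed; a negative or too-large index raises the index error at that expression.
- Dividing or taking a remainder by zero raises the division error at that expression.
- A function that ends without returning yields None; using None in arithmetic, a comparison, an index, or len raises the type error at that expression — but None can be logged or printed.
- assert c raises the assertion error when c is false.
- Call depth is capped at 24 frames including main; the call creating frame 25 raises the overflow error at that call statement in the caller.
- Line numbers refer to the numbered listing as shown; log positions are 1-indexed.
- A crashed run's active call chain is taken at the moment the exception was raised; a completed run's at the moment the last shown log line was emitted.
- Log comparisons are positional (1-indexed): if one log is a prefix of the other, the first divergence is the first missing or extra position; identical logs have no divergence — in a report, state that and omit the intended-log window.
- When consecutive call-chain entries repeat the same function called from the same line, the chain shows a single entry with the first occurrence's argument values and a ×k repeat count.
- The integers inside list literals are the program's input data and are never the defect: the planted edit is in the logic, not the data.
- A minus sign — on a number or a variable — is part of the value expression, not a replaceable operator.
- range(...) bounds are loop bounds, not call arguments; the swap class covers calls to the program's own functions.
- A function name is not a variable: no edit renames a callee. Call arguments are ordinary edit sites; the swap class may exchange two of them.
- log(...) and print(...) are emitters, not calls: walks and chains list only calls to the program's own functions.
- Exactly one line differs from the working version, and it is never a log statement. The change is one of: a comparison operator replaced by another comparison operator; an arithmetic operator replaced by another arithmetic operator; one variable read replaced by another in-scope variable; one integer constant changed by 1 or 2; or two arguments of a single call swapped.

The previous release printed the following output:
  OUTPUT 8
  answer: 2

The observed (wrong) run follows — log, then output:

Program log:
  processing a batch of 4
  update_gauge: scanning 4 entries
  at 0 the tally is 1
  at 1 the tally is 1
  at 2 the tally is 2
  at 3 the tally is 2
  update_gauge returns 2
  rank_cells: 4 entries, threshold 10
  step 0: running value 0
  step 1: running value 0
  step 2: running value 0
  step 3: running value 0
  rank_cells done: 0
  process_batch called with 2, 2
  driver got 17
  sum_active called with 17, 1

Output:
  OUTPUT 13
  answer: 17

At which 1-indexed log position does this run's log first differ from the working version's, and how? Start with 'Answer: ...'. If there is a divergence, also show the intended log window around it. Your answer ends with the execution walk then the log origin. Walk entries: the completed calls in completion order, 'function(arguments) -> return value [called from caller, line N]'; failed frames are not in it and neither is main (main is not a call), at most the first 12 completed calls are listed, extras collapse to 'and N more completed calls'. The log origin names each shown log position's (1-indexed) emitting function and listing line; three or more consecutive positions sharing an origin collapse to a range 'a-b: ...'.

Answer: position 15; shown 'driver got 17' vs intended 'driver got 2'.
Intended log window:
  13: rank_cells done: 0
  14: process_batch called with 2, 2
  15: driver got 2
  16: sum_active called with 2, 1
Execution walk:
  update_gauge([10, 1, 2, 1]) -> 2  [called from main, line 48]
  rank_cells([10, 1, 2, 1], 10) -> 0  [called from main, line 49]
  process_batch(2, 2) -> 17  [called from pack_ledger, line 33]
  pack_ledger(2, 0) -> 17  [called from main, line 50]
  sum_active(17, 1) -> 13  [called from main, line 52]
Origin of each log line:
  1: logged in main at line 47
  2: logged in update_gauge at line 2
  3-6: logged in update_gauge at line 7
  7: logged in update_gauge at line 8
  8: logged in rank_cells at line 12
  9-12: logged in rank_cells at line 17
  13: logged in rank_cells at line 18
  14: logged in process_batch at line 22
  15: logged in main at line 51
  16: logged in sum_active at line 36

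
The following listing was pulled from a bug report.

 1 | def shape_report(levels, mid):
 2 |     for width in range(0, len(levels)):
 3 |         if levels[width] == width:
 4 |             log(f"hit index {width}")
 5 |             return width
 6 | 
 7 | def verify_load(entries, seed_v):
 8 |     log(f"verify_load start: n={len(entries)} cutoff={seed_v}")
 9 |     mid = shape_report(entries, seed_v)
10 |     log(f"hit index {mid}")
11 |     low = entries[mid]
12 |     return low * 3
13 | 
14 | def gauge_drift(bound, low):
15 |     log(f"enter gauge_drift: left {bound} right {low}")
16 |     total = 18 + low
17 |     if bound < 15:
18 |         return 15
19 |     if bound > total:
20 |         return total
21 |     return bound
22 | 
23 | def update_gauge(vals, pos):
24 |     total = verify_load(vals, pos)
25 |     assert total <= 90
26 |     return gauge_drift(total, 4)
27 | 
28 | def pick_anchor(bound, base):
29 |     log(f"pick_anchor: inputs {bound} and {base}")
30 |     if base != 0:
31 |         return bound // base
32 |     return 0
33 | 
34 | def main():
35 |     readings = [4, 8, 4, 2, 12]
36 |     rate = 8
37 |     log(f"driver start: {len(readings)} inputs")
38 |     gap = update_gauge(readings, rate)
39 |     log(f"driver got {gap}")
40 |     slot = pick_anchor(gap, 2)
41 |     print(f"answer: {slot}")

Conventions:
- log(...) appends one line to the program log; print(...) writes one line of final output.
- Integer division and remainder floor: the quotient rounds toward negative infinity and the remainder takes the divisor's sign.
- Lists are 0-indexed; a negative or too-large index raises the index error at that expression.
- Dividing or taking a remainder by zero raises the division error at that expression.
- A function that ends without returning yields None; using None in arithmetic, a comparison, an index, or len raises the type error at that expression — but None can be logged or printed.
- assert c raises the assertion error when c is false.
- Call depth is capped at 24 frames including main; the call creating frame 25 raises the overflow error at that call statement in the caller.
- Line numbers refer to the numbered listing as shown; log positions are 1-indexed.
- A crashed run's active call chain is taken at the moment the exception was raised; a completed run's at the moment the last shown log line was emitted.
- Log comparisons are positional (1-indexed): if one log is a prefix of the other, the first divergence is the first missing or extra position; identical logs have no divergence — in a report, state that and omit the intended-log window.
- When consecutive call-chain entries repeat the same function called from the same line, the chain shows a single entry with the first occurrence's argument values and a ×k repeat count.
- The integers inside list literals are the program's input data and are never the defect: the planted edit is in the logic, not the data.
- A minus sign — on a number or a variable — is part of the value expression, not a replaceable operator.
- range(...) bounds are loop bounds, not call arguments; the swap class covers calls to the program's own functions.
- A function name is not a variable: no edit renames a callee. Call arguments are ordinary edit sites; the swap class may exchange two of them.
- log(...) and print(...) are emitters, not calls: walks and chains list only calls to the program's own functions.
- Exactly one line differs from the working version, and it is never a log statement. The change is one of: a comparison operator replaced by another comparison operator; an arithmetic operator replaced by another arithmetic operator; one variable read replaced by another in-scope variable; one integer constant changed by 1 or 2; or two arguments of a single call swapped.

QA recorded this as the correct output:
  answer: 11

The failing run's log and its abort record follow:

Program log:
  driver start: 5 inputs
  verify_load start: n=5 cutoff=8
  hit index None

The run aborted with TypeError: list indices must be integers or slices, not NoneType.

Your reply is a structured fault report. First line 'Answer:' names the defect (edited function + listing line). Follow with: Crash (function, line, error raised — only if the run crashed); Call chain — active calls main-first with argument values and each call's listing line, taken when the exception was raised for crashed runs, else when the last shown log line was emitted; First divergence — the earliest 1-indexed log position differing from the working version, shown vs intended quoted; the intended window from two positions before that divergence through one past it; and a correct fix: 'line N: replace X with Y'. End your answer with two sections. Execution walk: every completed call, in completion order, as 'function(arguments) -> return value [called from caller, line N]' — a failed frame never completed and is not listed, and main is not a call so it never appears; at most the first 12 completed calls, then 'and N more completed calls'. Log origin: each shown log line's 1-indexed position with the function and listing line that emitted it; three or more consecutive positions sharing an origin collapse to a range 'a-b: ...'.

Answer: the defect is in shape_report at line 3.
Core observation: The earliest visible damage is log position 3 — 'hit index None' rather than the intended 'hit index 1'.
Crash: verify_load, line 11, TypeError.
Call chain: main -> update_gauge([4, 8, 4, 2, 12], 8) (called at line 38) -> verify_load([4, 8, 4, 2, 12], 8) (called at line 24).
First divergence: position 3; shown 'hit index None' vs intended 'hit index 1'.
Intended log window:
  1: driver start: 5 inputs
  2: verify_load start: n=5 cutoff=8
  3: hit index 1
  4: hit index 1
Execution walk:
  shape_report([4, 8, 4, 2, 12], 8) -> None  [called from verify_load, line 9]
Log line origins:
  1: logged in main at line 37
  2: logged in verify_load at line 8
  3: logged in verify_load at line 10
A correct fix: line 3: replace `levels[width] == width` with `levels[width] == mid`.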